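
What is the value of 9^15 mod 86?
11

Repeated squaring. Binary of 15 = 1111.
9^1 ≡ 9 (mod 86); 9^2 ≡ 81 (mod 86); 9^4 ≡ 25 (mod 86); 9^8 ≡ 23 (mod 86)
9^15 = 9^1 × 9^2 × 9^4 × 9^8 ≡ 11 (mod 86)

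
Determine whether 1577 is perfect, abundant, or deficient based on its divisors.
deficient

Proper divisors of 1577: sum = 1 + 19 + 83 = 103
Since 103 < 1577, 1577 is deficient.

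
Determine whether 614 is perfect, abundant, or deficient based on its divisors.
deficient

Proper divisors of 614: sum = 1 + 2 + 307 = 310
Since 310 < 614, 614 is deficient.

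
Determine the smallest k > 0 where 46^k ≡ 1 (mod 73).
4

73 is prime, so ord(46) divides φ(73) = 72.
Divisors of 72: 1, 2, 3, 4, 6, 8, 9, 12, 18, 24, 36, 72.
Repeated squaring: 46^1 ≡ 46, 46^2 ≡ 72, 46^4 ≡ 1, 46^8 ≡ 1, 46^16 ≡ 1, 46^32 ≡ 1, 46^64 ≡ 1 (mod 73).
Test 46^d mod 73 for each divisor d in increasing order:
46^1 ≡ 46
46^2 ≡ 72
46^3 = 46^2·46^1 ≡ 27
46^4 ≡ 1  ← first divisor giving 1
The order is 4.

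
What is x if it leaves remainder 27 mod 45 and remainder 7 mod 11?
117

Using Chinese Remainder Theorem:
M = 45 × 11 = 495
M1 = 11, M2 = 45
y1 = 11^(-1) mod 45 = 41
y2 = 45^(-1) mod 11 = 1
x = (27×11×41 + 7×45×1) mod 495 = 117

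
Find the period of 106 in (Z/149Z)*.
148

149 is prime, so ord(106) divides φ(149) = 148.
Divisors of 148: 1, 2, 4, 37, 74, 148.
Repeated squaring: 106^1 ≡ 106, 106^2 ≡ 61, 106^4 ≡ 145, 106^8 ≡ 16, 106^16 ≡ 107, 106^32 ≡ 125, 106^64 ≡ 129, 106^128 ≡ 102 (mod 149).
Test 106^d mod 149 for each divisor d in increasing order:
106^1 ≡ 106
106^2 ≡ 61
106^4 ≡ 145
106^37 = 106^32·106^4·106^1 ≡ 44
106^74 = 106^64·106^8·106^2 ≡ 148
106^148 = 106^128·106^16·106^4 ≡ 1  ← first divisor giving 1
The order is 148.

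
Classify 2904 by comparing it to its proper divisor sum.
abundant

Proper divisors of 2904: sum = 1 + 2 + 3 + 4 + 6 + 8 + 11 + 12 + ... + 484 + 726 + 968 + 1452 (23 divisors) = 5076
Since 5076 > 2904, 2904 is abundant.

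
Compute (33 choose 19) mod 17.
1

Using Lucas' theorem:
Write n=33 and k=19 in base 17:
n in base 17: [1, 16]
k in base 17: [1, 2]
C(33,19) mod 17 = ∏ C(n_i, k_i) mod 17
Digit binomials (mod 17): C(1,1) = 1; C(16,2) = 120 ≡ 1
Product: 1 × 1 = 1 ≡ 1 (mod 17)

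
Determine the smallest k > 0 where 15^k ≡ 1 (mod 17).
8

17 is prime, so ord(15) divides φ(17) = 16.
Divisors of 16: 1, 2, 4, 8, 16.
Repeated squaring: 15^1 ≡ 15, 15^2 ≡ 4, 15^4 ≡ 16, 15^8 ≡ 1, 15^16 ≡ 1 (mod 17).
Test 15^d mod 17 for each divisor d in increasing order:
15^1 ≡ 15
15^2 ≡ 4
15^4 ≡ 16
15^8 ≡ 1  ← first divisor giving 1
The order is 8.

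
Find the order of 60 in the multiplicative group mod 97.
96

97 is prime, so ord(60) divides φ(97) = 96.
Divisors of 96: 1, 2, 3, 4, 6, 8, 12, 16, 24, 32, 48, 96.
Repeated squaring: 60^1 ≡ 60, 60^2 ≡ 11, 60^4 ≡ 24, 60^8 ≡ 91, 60^16 ≡ 36, 60^32 ≡ 35, 60^64 ≡ 61 (mod 97).
Test 60^d mod 97 for each divisor d in increasing order:
60^1 ≡ 60
60^2 ≡ 11
60^3 = 60^2·60^1 ≡ 78
60^4 ≡ 24
60^6 = 60^4·60^2 ≡ 70
60^8 ≡ 91
60^12 = 60^8·60^4 ≡ 50
60^16 ≡ 36
60^24 = 60^16·60^8 ≡ 75
60^32 ≡ 35
60^48 = 60^32·60^16 ≡ 96
60^96 = 60^64·60^32 ≡ 1  ← first divisor giving 1
The order is 96.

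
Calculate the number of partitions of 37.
21637

p(n) counts ways to write n as a sum of positive integers (order ignored).
Euler's pentagonal recurrence: p(k) = p(k-1) + p(k-2) - p(k-5) - p(k-7) + p(k-12) + p(k-15) - ... (offsets j(3j∓1)/2, signs ++--, p(0)=1, p(<0)=0).
DP table for k = 0..36: p(0)=1, p(1)=1, p(2)=2, p(3)=3, p(4)=5, p(5)=7, p(6)=11, p(7)=15, p(8)=22, p(9)=30, p(10)=42, p(11)=56, p(12)=77, p(13)=101, p(14)=135, p(15)=176, p(16)=231, p(17)=297, p(18)=385, p(19)=490, p(20)=627, p(21)=792, p(22)=1002, p(23)=1255, p(24)=1575, p(25)=1958, p(26)=2436, p(27)=3010, p(28)=3718, p(29)=4565, p(30)=5604, p(31)=6842, p(32)=8349, p(33)=10143, p(34)=12310, p(35)=14883, p(36)=17977.
Final step: p(37) = p(36) + p(35) - p(32) - p(30) + p(25) + p(22) - p(15) - p(11) + p(2)
= 17977 + 14883 - 8349 - 5604 + 1958 + 1002 - 176 - 56 + 2
= 21637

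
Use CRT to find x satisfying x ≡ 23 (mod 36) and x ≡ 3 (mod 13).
419

Using Chinese Remainder Theorem:
M = 36 × 13 = 468
M1 = 13, M2 = 36
y1 = 13^(-1) mod 36 = 25
y2 = 36^(-1) mod 13 = 4
x = (23×13×25 + 3×36×4) mod 468 = 419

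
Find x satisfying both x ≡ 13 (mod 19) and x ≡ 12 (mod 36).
336

Using Chinese Remainder Theorem:
M = 19 × 36 = 684
M1 = 36, M2 = 19
y1 = 36^(-1) mod 19 = 9
y2 = 19^(-1) mod 36 = 19
x = (13×36×9 + 12×19×19) mod 684 = 336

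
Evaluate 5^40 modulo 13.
1

Repeated squaring. Binary of 40 = 101000.
5^1 ≡ 5 (mod 13); 5^2 ≡ 12 (mod 13); 5^4 ≡ 1 (mod 13); 5^8 ≡ 1 (mod 13); 5^16 ≡ 1 (mod 13); 5^32 ≡ 1 (mod 13)
5^40 = 5^8 × 5^32 ≡ 1 (mod 13)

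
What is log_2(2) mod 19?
1

Baby-step giant-step with step n = ⌈√19⌉ = 5.
Baby steps 2^j mod 19 (j:value) for j=0..4: 0:1, 1:2, 2:4, 3:8, 4:16.
h = 2 is already in the table at j=1, so x = 1.
Check: 2^1 ≡ 2 (mod 19).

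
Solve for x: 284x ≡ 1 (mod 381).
326

gcd(284, 381) = 1, so the inverse exists.
Extended Euclidean algorithm on (381, 284):
381 = 1 × 284 + 97  ⟹  97 = (1)·381 + (-1)·284
284 = 2 × 97 + 90  ⟹  90 = (-2)·381 + (3)·284
97 = 1 × 90 + 7  ⟹  7 = (3)·381 + (-4)·284
90 = 12 × 7 + 6  ⟹  6 = (-38)·381 + (51)·284
7 = 1 × 6 + 1  ⟹  1 = (41)·381 + (-55)·284
So (-55)·284 ≡ 1 (mod 381), i.e. 284^(-1) ≡ -55 ≡ 326 (mod 381).
Check: 284 × 326 = 92584 ≡ 1 (mod 381)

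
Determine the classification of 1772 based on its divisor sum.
deficient

Proper divisors of 1772: sum = 1 + 2 + 4 + 443 + 886 = 1336
Since 1336 < 1772, 1772 is deficient.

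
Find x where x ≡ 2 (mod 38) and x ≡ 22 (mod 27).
724

Using Chinese Remainder Theorem:
M = 38 × 27 = 1026
M1 = 27, M2 = 38
y1 = 27^(-1) mod 38 = 31
y2 = 38^(-1) mod 27 = 5
x = (2×27×31 + 22×38×5) mod 1026 = 724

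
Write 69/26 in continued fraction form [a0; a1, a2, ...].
[2; 1, 1, 1, 8]

Euclidean algorithm steps:
69 = 2 × 26 + 17
26 = 1 × 17 + 9
17 = 1 × 9 + 8
9 = 1 × 8 + 1
8 = 8 × 1 + 0
Continued fraction: [2; 1, 1, 1, 8]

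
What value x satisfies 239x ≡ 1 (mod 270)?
209

gcd(239, 270) = 1, so the inverse exists.
Extended Euclidean algorithm on (270, 239):
270 = 1 × 239 + 31  ⟹  31 = (1)·270 + (-1)·239
239 = 7 × 31 + 22  ⟹  22 = (-7)·270 + (8)·239
31 = 1 × 22 + 9  ⟹  9 = (8)·270 + (-9)·239
22 = 2 × 9 + 4  ⟹  4 = (-23)·270 + (26)·239
9 = 2 × 4 + 1  ⟹  1 = (54)·270 + (-61)·239
So (-61)·239 ≡ 1 (mod 270), i.e. 239^(-1) ≡ -61 ≡ 209 (mod 270).
Check: 239 × 209 = 49951 ≡ 1 (mod 270)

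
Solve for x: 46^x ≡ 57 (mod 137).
89

Baby-step giant-step with step n = ⌈√137⌉ = 12.
Baby steps 46^j mod 137 (j:value) for j=0..11: 0:1, 1:46, 2:61, 3:66, 4:22, 5:53, 6:109, 7:82, 8:73, 9:70, 10:69, 11:23.
Giant-step multiplier: 46^(-12) ≡ 46^(136-12) = 46^124 ≡ 18 (mod 137).
Giant steps γ_i = 57·18^i mod 137: γ_0=57, γ_1=67, γ_2=110, γ_3=62, γ_4=20, γ_5=86, γ_6=41, γ_7=53 (in table at j=5).
x = i·n + j = 7·12 + 5 = 89.
Check: 46^89 ≡ 57 (mod 137).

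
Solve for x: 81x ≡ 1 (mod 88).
25

gcd(81, 88) = 1, so the inverse exists.
Extended Euclidean algorithm on (88, 81):
88 = 1 × 81 + 7  ⟹  7 = (1)·88 + (-1)·81
81 = 11 × 7 + 4  ⟹  4 = (-11)·88 + (12)·81
7 = 1 × 4 + 3  ⟹  3 = (12)·88 + (-13)·81
4 = 1 × 3 + 1  ⟹  1 = (-23)·88 + (25)·81
So (25)·81 ≡ 1 (mod 88), i.e. 81^(-1) ≡ 25 (mod 88).
Check: 81 × 25 = 2025 ≡ 1 (mod 88)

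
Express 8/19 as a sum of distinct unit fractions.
1/3 + 1/12 + 1/228

Greedy algorithm:
8/19: ceiling(19/8) = 3, use 1/3
5/57: ceiling(57/5) = 12, use 1/12
1/228: ceiling(228/1) = 228, use 1/228
Result: 8/19 = 1/3 + 1/12 + 1/228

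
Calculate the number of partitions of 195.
2580840212973

p(n) counts ways to write n as a sum of positive integers (order ignored).
Euler's pentagonal recurrence: p(k) = p(k-1) + p(k-2) - p(k-5) - p(k-7) + p(k-12) + p(k-15) - ... (offsets j(3j∓1)/2, signs ++--, p(0)=1, p(<0)=0).
DP table for k = 0..194: p(0)=1, p(1)=1, p(2)=2, p(3)=3, p(4)=5, p(5)=7, p(6)=11, p(7)=15, p(8)=22, p(9)=30, p(10)=42, p(11)=56, p(12)=77, p(13)=101, p(14)=135, p(15)=176, p(16)=231, p(17)=297, p(18)=385, p(19)=490, p(20)=627, p(21)=792, p(22)=1002, p(23)=1255, p(24)=1575, p(25)=1958, p(26)=2436, p(27)=3010, p(28)=3718, p(29)=4565, p(30)=5604, p(31)=6842, p(32)=8349, p(33)=10143, p(34)=12310, p(35)=14883, p(36)=17977, p(37)=21637, p(38)=26015, p(39)=31185, p(40)=37338, p(41)=44583, p(42)=53174, p(43)=63261, p(44)=75175, p(45)=89134, p(46)=105558, p(47)=124754, p(48)=147273, p(49)=173525, p(50)=204226, p(51)=239943, p(52)=281589, p(53)=329931, p(54)=386155, p(55)=451276, p(56)=526823, p(57)=614154, p(58)=715220, p(59)=831820, p(60)=966467, p(61)=1121505, p(62)=1300156, p(63)=1505499, p(64)=1741630, p(65)=2012558, p(66)=2323520, p(67)=2679689, p(68)=3087735, p(69)=3554345, p(70)=4087968, p(71)=4697205, p(72)=5392783, p(73)=6185689, p(74)=7089500, p(75)=8118264, p(76)=9289091, p(77)=10619863, p(78)=12132164, p(79)=13848650, p(80)=15796476, p(81)=18004327, p(82)=20506255, p(83)=23338469, p(84)=26543660, p(85)=30167357, p(86)=34262962, p(87)=38887673, p(88)=44108109, p(89)=49995925, p(90)=56634173, p(91)=64112359, p(92)=72533807, p(93)=82010177, p(94)=92669720, p(95)=104651419, p(96)=118114304, p(97)=133230930, p(98)=150198136, p(99)=169229875, p(100)=190569292, p(101)=214481126, p(102)=241265379, p(103)=271248950, p(104)=304801365, p(105)=342325709, p(106)=384276336, p(107)=431149389, p(108)=483502844, p(109)=541946240, p(110)=607163746, p(111)=679903203, p(112)=761002156, p(113)=851376628, p(114)=952050665, p(115)=1064144451, p(116)=1188908248, p(117)=1327710076, p(118)=1482074143, p(119)=1653668665, p(120)=1844349560, p(121)=2056148051, p(122)=2291320912, p(123)=2552338241, p(124)=2841940500, p(125)=3163127352, p(126)=3519222692, p(127)=3913864295, p(128)=4351078600, p(129)=4835271870, p(130)=5371315400, p(131)=5964539504, p(132)=6620830889, p(133)=7346629512, p(134)=8149040695, p(135)=9035836076, p(136)=10015581680, p(137)=11097645016, p(138)=12292341831, p(139)=13610949895, p(140)=15065878135, p(141)=16670689208, p(142)=18440293320, p(143)=20390982757, p(144)=22540654445, p(145)=24908858009, p(146)=27517052599, p(147)=30388671978, p(148)=33549419497, p(149)=37027355200, p(150)=40853235313, p(151)=45060624582, p(152)=49686288421, p(153)=54770336324, p(154)=60356673280, p(155)=66493182097, p(156)=73232243759, p(157)=80630964769, p(158)=88751778802, p(159)=97662728555, p(160)=107438159466, p(161)=118159068427, p(162)=129913904637, p(163)=142798995930, p(164)=156919475295, p(165)=172389800255, p(166)=189334822579, p(167)=207890420102, p(168)=228204732751, p(169)=250438925115, p(170)=274768617130, p(171)=301384802048, p(172)=330495499613, p(173)=362326859895, p(174)=397125074750, p(175)=435157697830, p(176)=476715857290, p(177)=522115831195, p(178)=571701605655, p(179)=625846753120, p(180)=684957390936, p(181)=749474411781, p(182)=819876908323, p(183)=896684817527, p(184)=980462880430, p(185)=1071823774337, p(186)=1171432692373, p(187)=1280011042268, p(188)=1398341745571, p(189)=1527273599625, p(190)=1667727404093, p(191)=1820701100652, p(192)=1987276856363, p(193)=2168627105469, p(194)=2366022741845.
Final step: p(195) = p(194) + p(193) - p(190) - p(188) + p(183) + p(180) - p(173) - p(169) + p(160) + p(155) - p(144) - p(138) + p(125) + p(118) - p(103) - p(95) + p(78) + p(69) - p(50) - p(40) + p(19) + p(8)
= 2366022741845 + 2168627105469 - 1667727404093 - 1398341745571 + 896684817527 + 684957390936 - 362326859895 - 250438925115 + 107438159466 + 66493182097 - 22540654445 - 12292341831 + 3163127352 + 1482074143 - 271248950 - 104651419 + 12132164 + 3554345 - 204226 - 37338 + 490 + 22
= 2580840212973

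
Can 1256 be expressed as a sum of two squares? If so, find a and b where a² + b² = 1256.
10² + 34² (a=10, b=34)

Factorization: 1256 = 2^3 × 157
By Fermat: n is sum of two squares iff every prime p ≡ 3 (mod 4) appears to even power.
All primes ≡ 3 (mod 4) appear to even power.
Search a = 0, 1, 2, … for 1256 - a² a perfect square: first hit at a = 10: 1256 - 100 = 1156 = 34².
1256 = 10² + 34² = 100 + 1156 ✓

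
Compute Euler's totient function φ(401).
400

401 = 401
φ(n) = n × ∏(1 - 1/p) for each prime p dividing n
φ(401) = 401 × (1 - 1/401) = 400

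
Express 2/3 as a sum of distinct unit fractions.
1/2 + 1/6

Greedy algorithm:
2/3: ceiling(3/2) = 2, use 1/2
1/6: ceiling(6/1) = 6, use 1/6
Result: 2/3 = 1/2 + 1/6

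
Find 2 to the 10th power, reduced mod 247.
36

Repeated squaring. Binary of 10 = 1010.
2^1 ≡ 2 (mod 247); 2^2 ≡ 4 (mod 247); 2^4 ≡ 16 (mod 247); 2^8 ≡ 9 (mod 247)
2^10 = 2^2 × 2^8 ≡ 36 (mod 247)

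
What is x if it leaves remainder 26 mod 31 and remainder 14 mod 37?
88

Using Chinese Remainder Theorem:
M = 31 × 37 = 1147
M1 = 37, M2 = 31
y1 = 37^(-1) mod 31 = 26
y2 = 31^(-1) mod 37 = 6
x = (26×37×26 + 14×31×6) mod 1147 = 88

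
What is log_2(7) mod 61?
49

Baby-step giant-step with step n = ⌈√61⌉ = 8.
Baby steps 2^j mod 61 (j:value) for j=0..7: 0:1, 1:2, 2:4, 3:8, 4:16, 5:32, 6:3, 7:6.
Giant-step multiplier: 2^(-8) ≡ 2^(60-8) = 2^52 ≡ 56 (mod 61).
Giant steps γ_i = 7·56^i mod 61: γ_0=7, γ_1=26, γ_2=53, γ_3=40, γ_4=44, γ_5=24, γ_6=2 (in table at j=1).
x = i·n + j = 6·8 + 1 = 49.
Check: 2^49 ≡ 7 (mod 61).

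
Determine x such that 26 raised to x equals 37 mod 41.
16

Baby-step giant-step with step n = ⌈√41⌉ = 7.
Baby steps 26^j mod 41 (j:value) for j=0..6: 0:1, 1:26, 2:20, 3:28, 4:31, 5:27, 6:5.
Giant-step multiplier: 26^(-7) ≡ 26^(40-7) = 26^33 ≡ 6 (mod 41).
Giant steps γ_i = 37·6^i mod 41: γ_0=37, γ_1=17, γ_2=20 (in table at j=2).
x = i·n + j = 2·7 + 2 = 16.
Check: 26^16 ≡ 37 (mod 41).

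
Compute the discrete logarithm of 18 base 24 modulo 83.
73

Baby-step giant-step with step n = ⌈√83⌉ = 10.
Baby steps 24^j mod 83 (j:value) for j=0..9: 0:1, 1:24, 2:78, 3:46, 4:25, 5:19, 6:41, 7:71, 8:44, 9:60.
Giant-step multiplier: 24^(-10) ≡ 24^(82-10) = 24^72 ≡ 63 (mod 83).
Giant steps γ_i = 18·63^i mod 83: γ_0=18, γ_1=55, γ_2=62, γ_3=5, γ_4=66, γ_5=8, γ_6=6, γ_7=46 (in table at j=3).
x = i·n + j = 7·10 + 3 = 73.
Check: 24^73 ≡ 18 (mod 83).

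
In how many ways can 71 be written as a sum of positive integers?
4697205

p(n) counts ways to write n as a sum of positive integers (order ignored).
Euler's pentagonal recurrence: p(k) = p(k-1) + p(k-2) - p(k-5) - p(k-7) + p(k-12) + p(k-15) - ... (offsets j(3j∓1)/2, signs ++--, p(0)=1, p(<0)=0).
DP table for k = 0..70: p(0)=1, p(1)=1, p(2)=2, p(3)=3, p(4)=5, p(5)=7, p(6)=11, p(7)=15, p(8)=22, p(9)=30, p(10)=42, p(11)=56, p(12)=77, p(13)=101, p(14)=135, p(15)=176, p(16)=231, p(17)=297, p(18)=385, p(19)=490, p(20)=627, p(21)=792, p(22)=1002, p(23)=1255, p(24)=1575, p(25)=1958, p(26)=2436, p(27)=3010, p(28)=3718, p(29)=4565, p(30)=5604, p(31)=6842, p(32)=8349, p(33)=10143, p(34)=12310, p(35)=14883, p(36)=17977, p(37)=21637, p(38)=26015, p(39)=31185, p(40)=37338, p(41)=44583, p(42)=53174, p(43)=63261, p(44)=75175, p(45)=89134, p(46)=105558, p(47)=124754, p(48)=147273, p(49)=173525, p(50)=204226, p(51)=239943, p(52)=281589, p(53)=329931, p(54)=386155, p(55)=451276, p(56)=526823, p(57)=614154, p(58)=715220, p(59)=831820, p(60)=966467, p(61)=1121505, p(62)=1300156, p(63)=1505499, p(64)=1741630, p(65)=2012558, p(66)=2323520, p(67)=2679689, p(68)=3087735, p(69)=3554345, p(70)=4087968.
Final step: p(71) = p(70) + p(69) - p(66) - p(64) + p(59) + p(56) - p(49) - p(45) + p(36) + p(31) - p(20) - p(14) + p(1)
= 4087968 + 3554345 - 2323520 - 1741630 + 831820 + 526823 - 173525 - 89134 + 17977 + 6842 - 627 - 135 + 1
= 4697205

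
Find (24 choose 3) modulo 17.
1

Using Lucas' theorem:
Write n=24 and k=3 in base 17:
n in base 17: [1, 7]
k in base 17: [0, 3]
C(24,3) mod 17 = ∏ C(n_i, k_i) mod 17
Digit binomials (mod 17): C(1,0) = 1; C(7,3) = 35 ≡ 1
Product: 1 × 1 = 1 ≡ 1 (mod 17)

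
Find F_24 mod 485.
293

Matrix identity: Q^n = [[F_(n+1), F_n], [F_n, F_(n-1)]] with Q = [[1,1],[1,0]].
n = 24 = 11000₂. Square-and-multiply, entries mod 485:
Q^1 = [[1,1],[1,0]]
Q^3 = (Q^1)²·Q = [[3,2],[2,1]]
Q^6 = (Q^3)² = [[13,8],[8,5]]
Q^12 = (Q^6)² = [[233,144],[144,89]]
Q^24 = (Q^12)² = [[335,293],[293,42]]
F_24 mod 485 = Q^24[0][1] = 293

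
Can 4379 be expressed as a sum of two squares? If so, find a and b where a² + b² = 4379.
Not possible

Factorization: 4379 = 29 × 151
By Fermat: n is sum of two squares iff every prime p ≡ 3 (mod 4) appears to even power.
Prime(s) ≡ 3 (mod 4) with odd exponent: [(151, 1)]
Therefore 4379 cannot be expressed as a² + b².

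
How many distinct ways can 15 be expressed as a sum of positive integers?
176

p(n) counts ways to write n as a sum of positive integers (order ignored).
Euler's pentagonal recurrence: p(k) = p(k-1) + p(k-2) - p(k-5) - p(k-7) + p(k-12) + p(k-15) - ... (offsets j(3j∓1)/2, signs ++--, p(0)=1, p(<0)=0).
DP table for k = 0..14: p(0)=1, p(1)=1, p(2)=2, p(3)=3, p(4)=5, p(5)=7, p(6)=11, p(7)=15, p(8)=22, p(9)=30, p(10)=42, p(11)=56, p(12)=77, p(13)=101, p(14)=135.
Final step: p(15) = p(14) + p(13) - p(10) - p(8) + p(3) + p(0)
= 135 + 101 - 42 - 22 + 3 + 1
= 176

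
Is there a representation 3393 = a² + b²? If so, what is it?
12² + 57² (a=12, b=57)

Factorization: 3393 = 3^2 × 13 × 29
By Fermat: n is sum of two squares iff every prime p ≡ 3 (mod 4) appears to even power.
All primes ≡ 3 (mod 4) appear to even power.
Search a = 0, 1, 2, … for 3393 - a² a perfect square: first hit at a = 12: 3393 - 144 = 3249 = 57².
3393 = 12² + 57² = 144 + 3249 ✓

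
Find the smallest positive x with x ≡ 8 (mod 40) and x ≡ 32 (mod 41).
688

Using Chinese Remainder Theorem:
M = 40 × 41 = 1640
M1 = 41, M2 = 40
y1 = 41^(-1) mod 40 = 1
y2 = 40^(-1) mod 41 = 40
x = (8×41×1 + 32×40×40) mod 1640 = 688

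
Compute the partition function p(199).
3646072432125

p(n) counts ways to write n as a sum of positive integers (order ignored).
Euler's pentagonal recurrence: p(k) = p(k-1) + p(k-2) - p(k-5) - p(k-7) + p(k-12) + p(k-15) - ... (offsets j(3j∓1)/2, signs ++--, p(0)=1, p(<0)=0).
DP table for k = 0..198: p(0)=1, p(1)=1, p(2)=2, p(3)=3, p(4)=5, p(5)=7, p(6)=11, p(7)=15, p(8)=22, p(9)=30, p(10)=42, p(11)=56, p(12)=77, p(13)=101, p(14)=135, p(15)=176, p(16)=231, p(17)=297, p(18)=385, p(19)=490, p(20)=627, p(21)=792, p(22)=1002, p(23)=1255, p(24)=1575, p(25)=1958, p(26)=2436, p(27)=3010, p(28)=3718, p(29)=4565, p(30)=5604, p(31)=6842, p(32)=8349, p(33)=10143, p(34)=12310, p(35)=14883, p(36)=17977, p(37)=21637, p(38)=26015, p(39)=31185, p(40)=37338, p(41)=44583, p(42)=53174, p(43)=63261, p(44)=75175, p(45)=89134, p(46)=105558, p(47)=124754, p(48)=147273, p(49)=173525, p(50)=204226, p(51)=239943, p(52)=281589, p(53)=329931, p(54)=386155, p(55)=451276, p(56)=526823, p(57)=614154, p(58)=715220, p(59)=831820, p(60)=966467, p(61)=1121505, p(62)=1300156, p(63)=1505499, p(64)=1741630, p(65)=2012558, p(66)=2323520, p(67)=2679689, p(68)=3087735, p(69)=3554345, p(70)=4087968, p(71)=4697205, p(72)=5392783, p(73)=6185689, p(74)=7089500, p(75)=8118264, p(76)=9289091, p(77)=10619863, p(78)=12132164, p(79)=13848650, p(80)=15796476, p(81)=18004327, p(82)=20506255, p(83)=23338469, p(84)=26543660, p(85)=30167357, p(86)=34262962, p(87)=38887673, p(88)=44108109, p(89)=49995925, p(90)=56634173, p(91)=64112359, p(92)=72533807, p(93)=82010177, p(94)=92669720, p(95)=104651419, p(96)=118114304, p(97)=133230930, p(98)=150198136, p(99)=169229875, p(100)=190569292, p(101)=214481126, p(102)=241265379, p(103)=271248950, p(104)=304801365, p(105)=342325709, p(106)=384276336, p(107)=431149389, p(108)=483502844, p(109)=541946240, p(110)=607163746, p(111)=679903203, p(112)=761002156, p(113)=851376628, p(114)=952050665, p(115)=1064144451, p(116)=1188908248, p(117)=1327710076, p(118)=1482074143, p(119)=1653668665, p(120)=1844349560, p(121)=2056148051, p(122)=2291320912, p(123)=2552338241, p(124)=2841940500, p(125)=3163127352, p(126)=3519222692, p(127)=3913864295, p(128)=4351078600, p(129)=4835271870, p(130)=5371315400, p(131)=5964539504, p(132)=6620830889, p(133)=7346629512, p(134)=8149040695, p(135)=9035836076, p(136)=10015581680, p(137)=11097645016, p(138)=12292341831, p(139)=13610949895, p(140)=15065878135, p(141)=16670689208, p(142)=18440293320, p(143)=20390982757, p(144)=22540654445, p(145)=24908858009, p(146)=27517052599, p(147)=30388671978, p(148)=33549419497, p(149)=37027355200, p(150)=40853235313, p(151)=45060624582, p(152)=49686288421, p(153)=54770336324, p(154)=60356673280, p(155)=66493182097, p(156)=73232243759, p(157)=80630964769, p(158)=88751778802, p(159)=97662728555, p(160)=107438159466, p(161)=118159068427, p(162)=129913904637, p(163)=142798995930, p(164)=156919475295, p(165)=172389800255, p(166)=189334822579, p(167)=207890420102, p(168)=228204732751, p(169)=250438925115, p(170)=274768617130, p(171)=301384802048, p(172)=330495499613, p(173)=362326859895, p(174)=397125074750, p(175)=435157697830, p(176)=476715857290, p(177)=522115831195, p(178)=571701605655, p(179)=625846753120, p(180)=684957390936, p(181)=749474411781, p(182)=819876908323, p(183)=896684817527, p(184)=980462880430, p(185)=1071823774337, p(186)=1171432692373, p(187)=1280011042268, p(188)=1398341745571, p(189)=1527273599625, p(190)=1667727404093, p(191)=1820701100652, p(192)=1987276856363, p(193)=2168627105469, p(194)=2366022741845, p(195)=2580840212973, p(196)=2814570987591, p(197)=3068829878530, p(198)=3345365983698.
Final step: p(199) = p(198) + p(197) - p(194) - p(192) + p(187) + p(184) - p(177) - p(173) + p(164) + p(159) - p(148) - p(142) + p(129) + p(122) - p(107) - p(99) + p(82) + p(73) - p(54) - p(44) + p(23) + p(12)
= 3345365983698 + 3068829878530 - 2366022741845 - 1987276856363 + 1280011042268 + 980462880430 - 522115831195 - 362326859895 + 156919475295 + 97662728555 - 33549419497 - 18440293320 + 4835271870 + 2291320912 - 431149389 - 169229875 + 20506255 + 6185689 - 386155 - 75175 + 1255 + 77
= 3646072432125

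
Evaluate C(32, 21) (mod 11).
2

Using Lucas' theorem:
Write n=32 and k=21 in base 11:
n in base 11: [2, 10]
k in base 11: [1, 10]
C(32,21) mod 11 = ∏ C(n_i, k_i) mod 11
Digit binomials (mod 11): C(2,1) = 2; C(10,10) = 1
Product: 2 × 1 = 2 ≡ 2 (mod 11)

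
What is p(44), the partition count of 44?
75175

p(n) counts ways to write n as a sum of positive integers (order ignored).
Euler's pentagonal recurrence: p(k) = p(k-1) + p(k-2) - p(k-5) - p(k-7) + p(k-12) + p(k-15) - ... (offsets j(3j∓1)/2, signs ++--, p(0)=1, p(<0)=0).
DP table for k = 0..43: p(0)=1, p(1)=1, p(2)=2, p(3)=3, p(4)=5, p(5)=7, p(6)=11, p(7)=15, p(8)=22, p(9)=30, p(10)=42, p(11)=56, p(12)=77, p(13)=101, p(14)=135, p(15)=176, p(16)=231, p(17)=297, p(18)=385, p(19)=490, p(20)=627, p(21)=792, p(22)=1002, p(23)=1255, p(24)=1575, p(25)=1958, p(26)=2436, p(27)=3010, p(28)=3718, p(29)=4565, p(30)=5604, p(31)=6842, p(32)=8349, p(33)=10143, p(34)=12310, p(35)=14883, p(36)=17977, p(37)=21637, p(38)=26015, p(39)=31185, p(40)=37338, p(41)=44583, p(42)=53174, p(43)=63261.
Final step: p(44) = p(43) + p(42) - p(39) - p(37) + p(32) + p(29) - p(22) - p(18) + p(9) + p(4)
= 63261 + 53174 - 31185 - 21637 + 8349 + 4565 - 1002 - 385 + 30 + 5
= 75175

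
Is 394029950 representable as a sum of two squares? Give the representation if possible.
Not possible

Factorization: 394029950 = 2 × 5^2 × 199^3
By Fermat: n is sum of two squares iff every prime p ≡ 3 (mod 4) appears to even power.
Prime(s) ≡ 3 (mod 4) with odd exponent: [(199, 3)]
Therefore 394029950 cannot be expressed as a² + b².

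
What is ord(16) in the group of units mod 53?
13

53 is prime, so ord(16) divides φ(53) = 52.
Divisors of 52: 1, 2, 4, 13, 26, 52.
Repeated squaring: 16^1 ≡ 16, 16^2 ≡ 44, 16^4 ≡ 28, 16^8 ≡ 42, 16^16 ≡ 15, 16^32 ≡ 13 (mod 53).
Test 16^d mod 53 for each divisor d in increasing order:
16^1 ≡ 16
16^2 ≡ 44
16^4 ≡ 28
16^13 = 16^8·16^4·16^1 ≡ 1  ← first divisor giving 1
The order is 13.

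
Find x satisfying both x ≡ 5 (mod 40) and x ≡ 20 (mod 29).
165

Using Chinese Remainder Theorem:
M = 40 × 29 = 1160
M1 = 29, M2 = 40
y1 = 29^(-1) mod 40 = 29
y2 = 40^(-1) mod 29 = 8
x = (5×29×29 + 20×40×8) mod 1160 = 165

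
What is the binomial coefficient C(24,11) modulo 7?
0

Using Lucas' theorem:
Write n=24 and k=11 in base 7:
n in base 7: [3, 3]
k in base 7: [1, 4]
C(24,11) mod 7 = ∏ C(n_i, k_i) mod 7
Digit binomials (mod 7): C(3,1) = 3; C(3,4) = 0 (k_i > n_i)
Product: 3 × 0 = 0 ≡ 0 (mod 7)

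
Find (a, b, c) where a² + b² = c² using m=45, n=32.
(1001, 2880, 3049)

Euclid's formula: a = m² - n², b = 2mn, c = m² + n²
m = 45, n = 32
a = 45² - 32² = 2025 - 1024 = 1001
b = 2 × 45 × 32 = 2880
c = 45² + 32² = 2025 + 1024 = 3049
Verification: 1001² + 2880² = 1002001 + 8294400 = 9296401 = 3049² ✓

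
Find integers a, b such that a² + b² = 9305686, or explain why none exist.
Not possible

Factorization: 9305686 = 2 × 13 × 71^3
By Fermat: n is sum of two squares iff every prime p ≡ 3 (mod 4) appears to even power.
Prime(s) ≡ 3 (mod 4) with odd exponent: [(71, 3)]
Therefore 9305686 cannot be expressed as a² + b².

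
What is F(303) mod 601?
599

Matrix identity: Q^n = [[F_(n+1), F_n], [F_n, F_(n-1)]] with Q = [[1,1],[1,0]].
n = 303 = 100101111₂. Square-and-multiply, entries mod 601:
Q^1 = [[1,1],[1,0]]
Q^2 = (Q^1)² = [[2,1],[1,1]]
Q^4 = (Q^2)² = [[5,3],[3,2]]
Q^9 = (Q^4)²·Q = [[55,34],[34,21]]
Q^18 = (Q^9)² = [[575,180],[180,395]]
Q^37 = (Q^18)²·Q = [[331,21],[21,310]]
Q^75 = (Q^37)²·Q = [[258,19],[19,239]]
Q^151 = (Q^75)²·Q = [[41,214],[214,428]]
Q^303 = (Q^151)²·Q = [[598,599],[599,600]]
F_303 mod 601 = Q^303[0][1] = 599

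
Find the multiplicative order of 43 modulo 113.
112

113 is prime, so ord(43) divides φ(113) = 112.
Divisors of 112: 1, 2, 4, 7, 8, 14, 16, 28, 56, 112.
Repeated squaring: 43^1 ≡ 43, 43^2 ≡ 41, 43^4 ≡ 99, 43^8 ≡ 83, 43^16 ≡ 109, 43^32 ≡ 16, 43^64 ≡ 30 (mod 113).
Test 43^d mod 113 for each divisor d in increasing order:
43^1 ≡ 43
43^2 ≡ 41
43^4 ≡ 99
43^7 = 43^4·43^2·43^1 ≡ 65
43^8 ≡ 83
43^14 = 43^8·43^4·43^2 ≡ 44
43^16 ≡ 109
43^28 = 43^16·43^8·43^4 ≡ 15
43^56 = 43^32·43^16·43^8 ≡ 112
43^112 = 43^64·43^32·43^16 ≡ 1  ← first divisor giving 1
The order is 112.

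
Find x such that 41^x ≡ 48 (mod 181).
120

Baby-step giant-step with step n = ⌈√181⌉ = 14.
Baby steps 41^j mod 181 (j:value) for j=0..13: 0:1, 1:41, 2:52, 3:141, 4:170, 5:92, 6:152, 7:78, 8:121, 9:74, 10:138, 11:47, 12:117, 13:91.
Giant-step multiplier: 41^(-14) ≡ 41^(180-14) = 41^166 ≡ 106 (mod 181).
Giant steps γ_i = 48·106^i mod 181: γ_0=48, γ_1=20, γ_2=129, γ_3=99, γ_4=177, γ_5=119, γ_6=125, γ_7=37, γ_8=121 (in table at j=8).
x = i·n + j = 8·14 + 8 = 120.
Check: 41^120 ≡ 48 (mod 181).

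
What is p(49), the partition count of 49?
173525

p(n) counts ways to write n as a sum of positive integers (order ignored).
Euler's pentagonal recurrence: p(k) = p(k-1) + p(k-2) - p(k-5) - p(k-7) + p(k-12) + p(k-15) - ... (offsets j(3j∓1)/2, signs ++--, p(0)=1, p(<0)=0).
DP table for k = 0..48: p(0)=1, p(1)=1, p(2)=2, p(3)=3, p(4)=5, p(5)=7, p(6)=11, p(7)=15, p(8)=22, p(9)=30, p(10)=42, p(11)=56, p(12)=77, p(13)=101, p(14)=135, p(15)=176, p(16)=231, p(17)=297, p(18)=385, p(19)=490, p(20)=627, p(21)=792, p(22)=1002, p(23)=1255, p(24)=1575, p(25)=1958, p(26)=2436, p(27)=3010, p(28)=3718, p(29)=4565, p(30)=5604, p(31)=6842, p(32)=8349, p(33)=10143, p(34)=12310, p(35)=14883, p(36)=17977, p(37)=21637, p(38)=26015, p(39)=31185, p(40)=37338, p(41)=44583, p(42)=53174, p(43)=63261, p(44)=75175, p(45)=89134, p(46)=105558, p(47)=124754, p(48)=147273.
Final step: p(49) = p(48) + p(47) - p(44) - p(42) + p(37) + p(34) - p(27) - p(23) + p(14) + p(9)
= 147273 + 124754 - 75175 - 53174 + 21637 + 12310 - 3010 - 1255 + 135 + 30
= 173525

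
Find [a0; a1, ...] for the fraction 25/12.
[2; 12]

Euclidean algorithm steps:
25 = 2 × 12 + 1
12 = 12 × 1 + 0
Continued fraction: [2; 12]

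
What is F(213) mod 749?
537

Matrix identity: Q^n = [[F_(n+1), F_n], [F_n, F_(n-1)]] with Q = [[1,1],[1,0]].
n = 213 = 11010101₂. Square-and-multiply, entries mod 749:
Q^1 = [[1,1],[1,0]]
Q^3 = (Q^1)²·Q = [[3,2],[2,1]]
Q^6 = (Q^3)² = [[13,8],[8,5]]
Q^13 = (Q^6)²·Q = [[377,233],[233,144]]
Q^26 = (Q^13)² = [[180,55],[55,125]]
Q^53 = (Q^26)²·Q = [[519,222],[222,297]]
Q^106 = (Q^53)² = [[320,643],[643,426]]
Q^213 = (Q^106)²·Q = [[106,537],[537,318]]
F_213 mod 749 = Q^213[0][1] = 537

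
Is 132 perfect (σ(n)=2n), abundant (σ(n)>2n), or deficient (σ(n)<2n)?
abundant

Proper divisors of 132: sum = 1 + 2 + 3 + 4 + 6 + 11 + 12 + 22 + 33 + 44 + 66 = 204
Since 204 > 132, 132 is abundant.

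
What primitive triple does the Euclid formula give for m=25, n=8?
(561, 400, 689)

Euclid's formula: a = m² - n², b = 2mn, c = m² + n²
m = 25, n = 8
a = 25² - 8² = 625 - 64 = 561
b = 2 × 25 × 8 = 400
c = 25² + 8² = 625 + 64 = 689
Verification: 561² + 400² = 314721 + 160000 = 474721 = 689² ✓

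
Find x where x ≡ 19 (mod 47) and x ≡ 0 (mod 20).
160

Using Chinese Remainder Theorem:
M = 47 × 20 = 940
M1 = 20, M2 = 47
y1 = 20^(-1) mod 47 = 40
y2 = 47^(-1) mod 20 = 3
x = (19×20×40 + 0×47×3) mod 940 = 160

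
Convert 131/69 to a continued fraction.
[1; 1, 8, 1, 6]

Euclidean algorithm steps:
131 = 1 × 69 + 62
69 = 1 × 62 + 7
62 = 8 × 7 + 6
7 = 1 × 6 + 1
6 = 6 × 1 + 0
Continued fraction: [1; 1, 8, 1, 6]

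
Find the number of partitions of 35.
14883

p(n) counts ways to write n as a sum of positive integers (order ignored).
Euler's pentagonal recurrence: p(k) = p(k-1) + p(k-2) - p(k-5) - p(k-7) + p(k-12) + p(k-15) - ... (offsets j(3j∓1)/2, signs ++--, p(0)=1, p(<0)=0).
DP table for k = 0..34: p(0)=1, p(1)=1, p(2)=2, p(3)=3, p(4)=5, p(5)=7, p(6)=11, p(7)=15, p(8)=22, p(9)=30, p(10)=42, p(11)=56, p(12)=77, p(13)=101, p(14)=135, p(15)=176, p(16)=231, p(17)=297, p(18)=385, p(19)=490, p(20)=627, p(21)=792, p(22)=1002, p(23)=1255, p(24)=1575, p(25)=1958, p(26)=2436, p(27)=3010, p(28)=3718, p(29)=4565, p(30)=5604, p(31)=6842, p(32)=8349, p(33)=10143, p(34)=12310.
Final step: p(35) = p(34) + p(33) - p(30) - p(28) + p(23) + p(20) - p(13) - p(9) + p(0)
= 12310 + 10143 - 5604 - 3718 + 1255 + 627 - 101 - 30 + 1
= 14883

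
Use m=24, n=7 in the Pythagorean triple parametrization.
(527, 336, 625)

Euclid's formula: a = m² - n², b = 2mn, c = m² + n²
m = 24, n = 7
a = 24² - 7² = 576 - 49 = 527
b = 2 × 24 × 7 = 336
c = 24² + 7² = 576 + 49 = 625
Verification: 527² + 336² = 277729 + 112896 = 390625 = 625² ✓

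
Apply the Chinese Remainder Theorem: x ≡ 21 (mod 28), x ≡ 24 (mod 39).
609

Using Chinese Remainder Theorem:
M = 28 × 39 = 1092
M1 = 39, M2 = 28
y1 = 39^(-1) mod 28 = 23
y2 = 28^(-1) mod 39 = 7
x = (21×39×23 + 24×28×7) mod 1092 = 609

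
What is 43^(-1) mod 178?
29

gcd(43, 178) = 1, so the inverse exists.
Extended Euclidean algorithm on (178, 43):
178 = 4 × 43 + 6  ⟹  6 = (1)·178 + (-4)·43
43 = 7 × 6 + 1  ⟹  1 = (-7)·178 + (29)·43
So (29)·43 ≡ 1 (mod 178), i.e. 43^(-1) ≡ 29 (mod 178).
Check: 43 × 29 = 1247 ≡ 1 (mod 178)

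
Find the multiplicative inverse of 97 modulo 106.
47

gcd(97, 106) = 1, so the inverse exists.
Extended Euclidean algorithm on (106, 97):
106 = 1 × 97 + 9  ⟹  9 = (1)·106 + (-1)·97
97 = 10 × 9 + 7  ⟹  7 = (-10)·106 + (11)·97
9 = 1 × 7 + 2  ⟹  2 = (11)·106 + (-12)·97
7 = 3 × 2 + 1  ⟹  1 = (-43)·106 + (47)·97
So (47)·97 ≡ 1 (mod 106), i.e. 97^(-1) ≡ 47 (mod 106).
Check: 97 × 47 = 4559 ≡ 1 (mod 106)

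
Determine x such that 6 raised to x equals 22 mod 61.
28

Baby-step giant-step with step n = ⌈√61⌉ = 8.
Baby steps 6^j mod 61 (j:value) for j=0..7: 0:1, 1:6, 2:36, 3:33, 4:15, 5:29, 6:52, 7:7.
Giant-step multiplier: 6^(-8) ≡ 6^(60-8) = 6^52 ≡ 16 (mod 61).
Giant steps γ_i = 22·16^i mod 61: γ_0=22, γ_1=47, γ_2=20, γ_3=15 (in table at j=4).
x = i·n + j = 3·8 + 4 = 28.
Check: 6^28 ≡ 22 (mod 61).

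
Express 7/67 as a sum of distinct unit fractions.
1/10 + 1/224 + 1/75040

Greedy algorithm:
7/67: ceiling(67/7) = 10, use 1/10
3/670: ceiling(670/3) = 224, use 1/224
1/75040: ceiling(75040/1) = 75040, use 1/75040
Result: 7/67 = 1/10 + 1/224 + 1/75040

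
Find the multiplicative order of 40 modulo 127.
42

127 is prime, so ord(40) divides φ(127) = 126.
Divisors of 126: 1, 2, 3, 6, 7, 9, 14, 18, 21, 42, 63, 126.
Repeated squaring: 40^1 ≡ 40, 40^2 ≡ 76, 40^4 ≡ 61, 40^8 ≡ 38, 40^16 ≡ 47, 40^32 ≡ 50, 40^64 ≡ 87 (mod 127).
Test 40^d mod 127 for each divisor d in increasing order:
40^1 ≡ 40
40^2 ≡ 76
40^3 = 40^2·40^1 ≡ 119
40^6 = 40^4·40^2 ≡ 64
40^7 = 40^4·40^2·40^1 ≡ 20
40^9 = 40^8·40^1 ≡ 123
40^14 = 40^8·40^4·40^2 ≡ 19
40^18 = 40^16·40^2 ≡ 16
40^21 = 40^16·40^4·40^1 ≡ 126
40^42 = 40^32·40^8·40^2 ≡ 1  ← first divisor giving 1
The order is 42.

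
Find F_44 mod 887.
178

Matrix identity: Q^n = [[F_(n+1), F_n], [F_n, F_(n-1)]] with Q = [[1,1],[1,0]].
n = 44 = 101100₂. Square-and-multiply, entries mod 887:
Q^1 = [[1,1],[1,0]]
Q^2 = (Q^1)² = [[2,1],[1,1]]
Q^5 = (Q^2)²·Q = [[8,5],[5,3]]
Q^11 = (Q^5)²·Q = [[144,89],[89,55]]
Q^22 = (Q^11)² = [[273,858],[858,302]]
Q^44 = (Q^22)² = [[862,178],[178,684]]
F_44 mod 887 = Q^44[0][1] = 178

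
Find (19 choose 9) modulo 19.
0

Using Lucas' theorem:
Write n=19 and k=9 in base 19:
n in base 19: [1, 0]
k in base 19: [0, 9]
C(19,9) mod 19 = ∏ C(n_i, k_i) mod 19
Digit binomials (mod 19): C(1,0) = 1; C(0,9) = 0 (k_i > n_i)
Product: 1 × 0 = 0 ≡ 0 (mod 19)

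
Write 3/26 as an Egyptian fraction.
1/9 + 1/234

Greedy algorithm:
3/26: ceiling(26/3) = 9, use 1/9
1/234: ceiling(234/1) = 234, use 1/234
Result: 3/26 = 1/9 + 1/234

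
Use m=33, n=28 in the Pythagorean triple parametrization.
(305, 1848, 1873)

Euclid's formula: a = m² - n², b = 2mn, c = m² + n²
m = 33, n = 28
a = 33² - 28² = 1089 - 784 = 305
b = 2 × 33 × 28 = 1848
c = 33² + 28² = 1089 + 784 = 1873
Verification: 305² + 1848² = 93025 + 3415104 = 3508129 = 1873² ✓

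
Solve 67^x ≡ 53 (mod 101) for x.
83

Baby-step giant-step with step n = ⌈√101⌉ = 11.
Baby steps 67^j mod 101 (j:value) for j=0..10: 0:1, 1:67, 2:45, 3:86, 4:5, 5:32, 6:23, 7:26, 8:25, 9:59, 10:14.
Giant-step multiplier: 67^(-11) ≡ 67^(100-11) = 67^89 ≡ 7 (mod 101).
Giant steps γ_i = 53·7^i mod 101: γ_0=53, γ_1=68, γ_2=72, γ_3=100, γ_4=94, γ_5=52, γ_6=61, γ_7=23 (in table at j=6).
x = i·n + j = 7·11 + 6 = 83.
Check: 67^83 ≡ 53 (mod 101).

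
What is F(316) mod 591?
369

Matrix identity: Q^n = [[F_(n+1), F_n], [F_n, F_(n-1)]] with Q = [[1,1],[1,0]].
n = 316 = 100111100₂. Square-and-multiply, entries mod 591:
Q^1 = [[1,1],[1,0]]
Q^2 = (Q^1)² = [[2,1],[1,1]]
Q^4 = (Q^2)² = [[5,3],[3,2]]
Q^9 = (Q^4)²·Q = [[55,34],[34,21]]
Q^19 = (Q^9)²·Q = [[264,44],[44,220]]
Q^39 = (Q^19)²·Q = [[141,121],[121,20]]
Q^79 = (Q^39)²·Q = [[222,244],[244,569]]
Q^158 = (Q^79)² = [[76,338],[338,329]]
Q^316 = (Q^158)² = [[47,369],[369,269]]
F_316 mod 591 = Q^316[0][1] = 369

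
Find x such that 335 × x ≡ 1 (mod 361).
236

gcd(335, 361) = 1, so the inverse exists.
Extended Euclidean algorithm on (361, 335):
361 = 1 × 335 + 26  ⟹  26 = (1)·361 + (-1)·335
335 = 12 × 26 + 23  ⟹  23 = (-12)·361 + (13)·335
26 = 1 × 23 + 3  ⟹  3 = (13)·361 + (-14)·335
23 = 7 × 3 + 2  ⟹  2 = (-103)·361 + (111)·335
3 = 1 × 2 + 1  ⟹  1 = (116)·361 + (-125)·335
So (-125)·335 ≡ 1 (mod 361), i.e. 335^(-1) ≡ -125 ≡ 236 (mod 361).
Check: 335 × 236 = 79060 ≡ 1 (mod 361)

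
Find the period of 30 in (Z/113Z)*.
7

113 is prime, so ord(30) divides φ(113) = 112.
Divisors of 112: 1, 2, 4, 7, 8, 14, 16, 28, 56, 112.
Repeated squaring: 30^1 ≡ 30, 30^2 ≡ 109, 30^4 ≡ 16, 30^8 ≡ 30, 30^16 ≡ 109, 30^32 ≡ 16, 30^64 ≡ 30 (mod 113).
Test 30^d mod 113 for each divisor d in increasing order:
30^1 ≡ 30
30^2 ≡ 109
30^4 ≡ 16
30^7 = 30^4·30^2·30^1 ≡ 1  ← first divisor giving 1
The order is 7.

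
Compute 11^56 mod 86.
1

Repeated squaring. Binary of 56 = 111000.
11^1 ≡ 11 (mod 86); 11^2 ≡ 35 (mod 86); 11^4 ≡ 21 (mod 86); 11^8 ≡ 11 (mod 86); 11^16 ≡ 35 (mod 86); 11^32 ≡ 21 (mod 86)
11^56 = 11^8 × 11^16 × 11^32 ≡ 1 (mod 86)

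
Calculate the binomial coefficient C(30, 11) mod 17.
10

Using Lucas' theorem:
Write n=30 and k=11 in base 17:
n in base 17: [1, 13]
k in base 17: [0, 11]
C(30,11) mod 17 = ∏ C(n_i, k_i) mod 17
Digit binomials (mod 17): C(1,0) = 1; C(13,11) = 78 ≡ 10
Product: 1 × 10 = 10 ≡ 10 (mod 17)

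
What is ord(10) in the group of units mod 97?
96

97 is prime, so ord(10) divides φ(97) = 96.
Divisors of 96: 1, 2, 3, 4, 6, 8, 12, 16, 24, 32, 48, 96.
Repeated squaring: 10^1 ≡ 10, 10^2 ≡ 3, 10^4 ≡ 9, 10^8 ≡ 81, 10^16 ≡ 62, 10^32 ≡ 61, 10^64 ≡ 35 (mod 97).
Test 10^d mod 97 for each divisor d in increasing order:
10^1 ≡ 10
10^2 ≡ 3
10^3 = 10^2·10^1 ≡ 30
10^4 ≡ 9
10^6 = 10^4·10^2 ≡ 27
10^8 ≡ 81
10^12 = 10^8·10^4 ≡ 50
10^16 ≡ 62
10^24 = 10^16·10^8 ≡ 75
10^32 ≡ 61
10^48 = 10^32·10^16 ≡ 96
10^96 = 10^64·10^32 ≡ 1  ← first divisor giving 1
The order is 96.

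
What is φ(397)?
396

397 = 397
φ(n) = n × ∏(1 - 1/p) for each prime p dividing n
φ(397) = 397 × (1 - 1/397) = 396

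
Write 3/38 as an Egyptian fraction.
1/13 + 1/494

Greedy algorithm:
3/38: ceiling(38/3) = 13, use 1/13
1/494: ceiling(494/1) = 494, use 1/494
Result: 3/38 = 1/13 + 1/494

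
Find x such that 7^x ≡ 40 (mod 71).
46

Baby-step giant-step with step n = ⌈√71⌉ = 9.
Baby steps 7^j mod 71 (j:value) for j=0..8: 0:1, 1:7, 2:49, 3:59, 4:58, 5:51, 6:2, 7:14, 8:27.
Giant-step multiplier: 7^(-9) ≡ 7^(70-9) = 7^61 ≡ 68 (mod 71).
Giant steps γ_i = 40·68^i mod 71: γ_0=40, γ_1=22, γ_2=5, γ_3=56, γ_4=45, γ_5=7 (in table at j=1).
x = i·n + j = 5·9 + 1 = 46.
Check: 7^46 ≡ 40 (mod 71).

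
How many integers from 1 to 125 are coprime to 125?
100

125 = 5^3
φ(n) = n × ∏(1 - 1/p) for each prime p dividing n
φ(125) = 125 × (1 - 1/5) = 100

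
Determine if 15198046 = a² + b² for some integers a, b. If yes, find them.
Not possible

Factorization: 15198046 = 2 × 37 × 59^3
By Fermat: n is sum of two squares iff every prime p ≡ 3 (mod 4) appears to even power.
Prime(s) ≡ 3 (mod 4) with odd exponent: [(59, 3)]
Therefore 15198046 cannot be expressed as a² + b².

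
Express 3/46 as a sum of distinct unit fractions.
1/16 + 1/368

Greedy algorithm:
3/46: ceiling(46/3) = 16, use 1/16
1/368: ceiling(368/1) = 368, use 1/368
Result: 3/46 = 1/16 + 1/368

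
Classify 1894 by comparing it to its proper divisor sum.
deficient

Proper divisors of 1894: sum = 1 + 2 + 947 = 950
Since 950 < 1894, 1894 is deficient.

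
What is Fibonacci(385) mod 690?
415

Matrix identity: Q^n = [[F_(n+1), F_n], [F_n, F_(n-1)]] with Q = [[1,1],[1,0]].
n = 385 = 110000001₂. Square-and-multiply, entries mod 690:
Q^1 = [[1,1],[1,0]]
Q^3 = (Q^1)²·Q = [[3,2],[2,1]]
Q^6 = (Q^3)² = [[13,8],[8,5]]
Q^12 = (Q^6)² = [[233,144],[144,89]]
Q^24 = (Q^12)² = [[505,138],[138,367]]
Q^48 = (Q^24)² = [[139,276],[276,553]]
Q^96 = (Q^48)² = [[277,552],[552,415]]
Q^192 = (Q^96)² = [[553,414],[414,139]]
Q^385 = (Q^192)²·Q = [[553,415],[415,138]]
F_385 mod 690 = Q^385[0][1] = 415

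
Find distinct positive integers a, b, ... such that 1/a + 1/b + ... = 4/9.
1/3 + 1/9

Greedy algorithm:
4/9: ceiling(9/4) = 3, use 1/3
1/9: ceiling(9/1) = 9, use 1/9
Result: 4/9 = 1/3 + 1/9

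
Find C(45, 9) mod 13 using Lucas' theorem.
0

Using Lucas' theorem:
Write n=45 and k=9 in base 13:
n in base 13: [3, 6]
k in base 13: [0, 9]
C(45,9) mod 13 = ∏ C(n_i, k_i) mod 13
Digit binomials (mod 13): C(3,0) = 1; C(6,9) = 0 (k_i > n_i)
Product: 1 × 0 = 0 ≡ 0 (mod 13)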